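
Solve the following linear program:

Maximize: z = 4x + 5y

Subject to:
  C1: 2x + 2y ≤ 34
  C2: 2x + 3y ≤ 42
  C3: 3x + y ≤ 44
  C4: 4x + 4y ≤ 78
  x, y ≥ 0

Evaluate the objective at each vertex of the feasible region:
  z(0, 0) = 0
  z(14.67, 0) = 58.67
  z(13.5, 3.5) = 71.5
  z(9, 8) = 76  ←
  z(0, 14) = 70
The maximum is at x = 9, y = 8.

x = 9, y = 8, z = 76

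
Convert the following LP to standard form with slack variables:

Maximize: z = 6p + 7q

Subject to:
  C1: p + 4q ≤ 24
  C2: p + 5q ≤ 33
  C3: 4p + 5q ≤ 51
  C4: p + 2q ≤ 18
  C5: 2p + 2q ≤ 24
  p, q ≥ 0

max z = 6p + 7q

s.t.
  p + 4q + s1 = 24
  p + 5q + s2 = 33
  4p + 5q + s3 = 51
  p + 2q + s4 = 18
  2p + 2q + s5 = 24
  p, q, s1, s2, s3, s4, s5 ≥ 0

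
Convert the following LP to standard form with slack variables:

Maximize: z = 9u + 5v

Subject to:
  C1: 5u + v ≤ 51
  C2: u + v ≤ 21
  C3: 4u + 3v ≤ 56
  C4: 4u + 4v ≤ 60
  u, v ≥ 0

max z = 9u + 5v

s.t.
  5u + v + s1 = 51
  u + v + s2 = 21
  4u + 3v + s3 = 56
  4u + 4v + s4 = 60
  u, v, s1, s2, s3, s4 ≥ 0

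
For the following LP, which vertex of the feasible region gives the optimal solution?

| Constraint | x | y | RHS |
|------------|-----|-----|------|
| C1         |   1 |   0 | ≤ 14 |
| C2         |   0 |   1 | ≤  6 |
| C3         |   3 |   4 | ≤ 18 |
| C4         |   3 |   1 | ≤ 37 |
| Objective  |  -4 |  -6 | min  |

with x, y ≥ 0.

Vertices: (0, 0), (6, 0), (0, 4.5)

Evaluate the objective at each vertex of the feasible region:
  z(0, 0) = 0
  z(6, 0) = -24
  z(0, 4.5) = -27  ←
The minimum is at x = 0, y = 4.5.

(0, 4.5)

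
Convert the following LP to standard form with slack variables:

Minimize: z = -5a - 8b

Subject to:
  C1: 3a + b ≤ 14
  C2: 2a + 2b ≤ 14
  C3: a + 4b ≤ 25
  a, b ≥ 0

min z = -5a - 8b

s.t.
  3a + b + s1 = 14
  2a + 2b + s2 = 14
  a + 4b + s3 = 25
  a, b, s1, s2, s3 ≥ 0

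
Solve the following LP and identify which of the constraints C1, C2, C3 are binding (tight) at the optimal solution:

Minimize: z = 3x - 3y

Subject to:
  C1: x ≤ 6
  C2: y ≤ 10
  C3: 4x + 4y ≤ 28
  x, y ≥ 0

At x = 0, y = 7, compute slack b - a·x for each constraint:
  C1: 6 − 0 = 6  (slack)
  C2: 10 − 7 = 3  (slack)
  C3: 28 − 28 = 0  (binding)

Optimal: x = 0, y = 7
Binding: C3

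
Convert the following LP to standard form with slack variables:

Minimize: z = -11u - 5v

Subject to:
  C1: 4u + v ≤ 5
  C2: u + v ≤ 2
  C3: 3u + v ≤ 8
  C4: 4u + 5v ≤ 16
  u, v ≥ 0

min z = -11u - 5v

s.t.
  4u + v + s1 = 5
  u + v + s2 = 2
  3u + v + s3 = 8
  4u + 5v + s4 = 16
  u, v, s1, s2, s3, s4 ≥ 0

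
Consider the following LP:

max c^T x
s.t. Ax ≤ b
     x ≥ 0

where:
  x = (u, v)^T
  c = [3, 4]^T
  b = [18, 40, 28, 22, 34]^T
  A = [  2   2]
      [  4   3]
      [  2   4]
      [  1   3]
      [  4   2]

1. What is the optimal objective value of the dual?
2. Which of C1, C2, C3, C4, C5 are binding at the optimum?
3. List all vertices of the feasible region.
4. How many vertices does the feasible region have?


1. 32
2. C1, C3
3. (0, 0), (8.5, 0), (8, 1), (4, 5), (0, 7)
4. 5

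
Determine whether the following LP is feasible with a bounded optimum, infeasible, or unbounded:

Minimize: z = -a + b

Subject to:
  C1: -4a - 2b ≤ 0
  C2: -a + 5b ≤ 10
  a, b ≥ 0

Unbounded (objective can decrease without bound)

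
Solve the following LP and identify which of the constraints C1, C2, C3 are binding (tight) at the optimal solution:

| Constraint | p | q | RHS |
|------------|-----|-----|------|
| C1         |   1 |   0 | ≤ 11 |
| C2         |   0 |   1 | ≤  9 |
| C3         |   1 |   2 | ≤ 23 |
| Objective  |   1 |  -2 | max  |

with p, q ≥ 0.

At p = 11, q = 0, compute slack b - a·x for each constraint:
  C1: 11 − 11 = 0  (binding)
  C2: 9 − 0 = 9  (slack)
  C3: 23 − 11 = 12  (slack)

Optimal: p = 11, q = 0
Binding: C1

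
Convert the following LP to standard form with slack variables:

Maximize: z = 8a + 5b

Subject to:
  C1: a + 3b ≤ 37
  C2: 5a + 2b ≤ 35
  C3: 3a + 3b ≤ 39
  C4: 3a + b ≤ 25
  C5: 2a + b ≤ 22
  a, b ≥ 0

max z = 8a + 5b

s.t.
  a + 3b + s1 = 37
  5a + 2b + s2 = 35
  3a + 3b + s3 = 39
  3a + b + s4 = 25
  2a + b + s5 = 22
  a, b, s1, s2, s3, s4, s5 ≥ 0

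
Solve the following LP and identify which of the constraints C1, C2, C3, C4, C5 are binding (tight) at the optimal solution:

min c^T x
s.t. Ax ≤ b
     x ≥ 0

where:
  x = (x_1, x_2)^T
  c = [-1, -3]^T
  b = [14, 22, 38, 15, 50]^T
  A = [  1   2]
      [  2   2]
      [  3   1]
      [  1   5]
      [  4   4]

At x_1 = 10, x_2 = 1, compute slack b - a·x for each constraint:
  C1: 14 − 12 = 2  (slack)
  C2: 22 − 22 = 0  (binding)
  C3: 38 − 31 = 7  (slack)
  C4: 15 − 15 = 0  (binding)
  C5: 50 − 44 = 6  (slack)

Optimal: x_1 = 10, x_2 = 1
Binding: C2, C4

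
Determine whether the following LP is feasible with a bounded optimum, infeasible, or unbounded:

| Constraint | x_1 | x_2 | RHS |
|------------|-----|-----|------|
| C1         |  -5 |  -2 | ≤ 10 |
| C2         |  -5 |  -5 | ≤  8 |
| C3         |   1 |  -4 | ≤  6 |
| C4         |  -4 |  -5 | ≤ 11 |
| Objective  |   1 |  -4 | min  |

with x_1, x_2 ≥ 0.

Unbounded (objective can decrease without bound)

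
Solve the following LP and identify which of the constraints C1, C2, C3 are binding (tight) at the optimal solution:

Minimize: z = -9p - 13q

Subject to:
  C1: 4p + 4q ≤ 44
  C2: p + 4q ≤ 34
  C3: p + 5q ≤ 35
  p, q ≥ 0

At p = 5, q = 6, compute slack b - a·x for each constraint:
  C1: 44 − 44 = 0  (binding)
  C2: 34 − 29 = 5  (slack)
  C3: 35 − 35 = 0  (binding)

Optimal: p = 5, q = 6
Binding: C1, C3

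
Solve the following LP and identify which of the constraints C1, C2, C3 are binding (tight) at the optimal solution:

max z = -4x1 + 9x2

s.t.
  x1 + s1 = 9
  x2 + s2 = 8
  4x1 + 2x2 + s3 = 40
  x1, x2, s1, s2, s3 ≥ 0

At x1 = 0, x2 = 8, compute slack b - a·x for each constraint:
  C1: 9 − 0 = 9  (slack)
  C2: 8 − 8 = 0  (binding)
  C3: 40 − 16 = 24  (slack)

Optimal: x1 = 0, x2 = 8
Binding: C2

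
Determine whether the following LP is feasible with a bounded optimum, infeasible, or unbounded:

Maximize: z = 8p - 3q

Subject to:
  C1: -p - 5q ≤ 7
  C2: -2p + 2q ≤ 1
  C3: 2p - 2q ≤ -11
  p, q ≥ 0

Infeasible (no feasible solution exists)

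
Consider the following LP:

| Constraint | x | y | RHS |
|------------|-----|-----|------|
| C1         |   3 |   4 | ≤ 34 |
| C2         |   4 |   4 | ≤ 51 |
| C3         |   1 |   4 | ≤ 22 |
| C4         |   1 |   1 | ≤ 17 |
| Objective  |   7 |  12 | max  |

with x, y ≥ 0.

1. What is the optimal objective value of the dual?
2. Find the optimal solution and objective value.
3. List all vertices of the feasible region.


1. 90
2. x = 6, y = 4, z = 90
3. (0, 0), (11.33, 0), (6, 4), (0, 5.5)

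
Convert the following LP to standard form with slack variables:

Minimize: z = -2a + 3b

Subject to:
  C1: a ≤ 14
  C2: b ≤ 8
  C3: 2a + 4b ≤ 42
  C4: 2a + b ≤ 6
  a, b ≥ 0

min z = -2a + 3b

s.t.
  a + s1 = 14
  b + s2 = 8
  2a + 4b + s3 = 42
  2a + b + s4 = 6
  a, b, s1, s2, s3, s4 ≥ 0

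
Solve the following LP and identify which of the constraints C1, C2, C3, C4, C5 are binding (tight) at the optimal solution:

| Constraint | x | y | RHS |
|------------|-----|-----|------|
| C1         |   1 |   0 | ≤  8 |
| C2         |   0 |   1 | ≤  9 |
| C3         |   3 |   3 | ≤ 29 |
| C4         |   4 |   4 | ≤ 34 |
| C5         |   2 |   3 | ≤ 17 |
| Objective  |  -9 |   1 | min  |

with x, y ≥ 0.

At x = 8, y = 0, compute slack b - a·x for each constraint:
  C1: 8 − 8 = 0  (binding)
  C2: 9 − 0 = 9  (slack)
  C3: 29 − 24 = 5  (slack)
  C4: 34 − 32 = 2  (slack)
  C5: 17 − 16 = 1  (slack)

Optimal: x = 8, y = 0
Binding: C1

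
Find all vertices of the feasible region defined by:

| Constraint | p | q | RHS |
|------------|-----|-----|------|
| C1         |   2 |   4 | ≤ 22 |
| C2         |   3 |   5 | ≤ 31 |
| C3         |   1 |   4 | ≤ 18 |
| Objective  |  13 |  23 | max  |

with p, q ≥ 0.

(0, 0), (10.33, 0), (7, 2), (4, 3.5), (0, 4.5)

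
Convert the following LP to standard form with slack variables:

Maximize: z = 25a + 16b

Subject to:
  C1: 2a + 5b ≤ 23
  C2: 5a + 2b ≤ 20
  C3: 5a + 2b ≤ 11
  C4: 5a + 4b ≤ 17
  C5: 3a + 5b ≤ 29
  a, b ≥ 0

max z = 25a + 16b

s.t.
  2a + 5b + s1 = 23
  5a + 2b + s2 = 20
  5a + 2b + s3 = 11
  5a + 4b + s4 = 17
  3a + 5b + s5 = 29
  a, b, s1, s2, s3, s4, s5 ≥ 0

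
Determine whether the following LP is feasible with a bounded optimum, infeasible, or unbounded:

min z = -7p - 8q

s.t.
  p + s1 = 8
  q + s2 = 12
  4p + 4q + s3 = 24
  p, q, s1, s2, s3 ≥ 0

Feasible with a bounded optimal solution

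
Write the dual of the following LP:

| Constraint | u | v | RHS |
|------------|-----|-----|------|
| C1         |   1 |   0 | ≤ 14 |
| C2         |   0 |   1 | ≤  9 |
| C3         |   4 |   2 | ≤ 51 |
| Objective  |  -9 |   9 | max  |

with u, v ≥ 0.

Primal max cᵀx s.t. Ax ≤ b, x ≥ 0  →  Dual min bᵀy s.t. Aᵀy ≥ c, y ≥ 0.

Minimize: z = 14y1 + 9y2 + 51y3

Subject to:
  y1 + 4y3 ≥ -9
  y2 + 2y3 ≥ 9
  y1, y2, y3 ≥ 0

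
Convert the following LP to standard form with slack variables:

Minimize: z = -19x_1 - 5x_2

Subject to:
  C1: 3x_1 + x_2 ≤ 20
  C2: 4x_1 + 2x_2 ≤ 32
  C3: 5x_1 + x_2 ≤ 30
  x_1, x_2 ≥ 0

min z = -19x_1 - 5x_2

s.t.
  3x_1 + x_2 + s1 = 20
  4x_1 + 2x_2 + s2 = 32
  5x_1 + x_2 + s3 = 30
  x_1, x_2, s1, s2, s3 ≥ 0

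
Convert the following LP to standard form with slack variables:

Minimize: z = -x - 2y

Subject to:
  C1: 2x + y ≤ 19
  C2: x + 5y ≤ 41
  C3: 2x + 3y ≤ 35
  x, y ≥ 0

min z = -x - 2y

s.t.
  2x + y + s1 = 19
  x + 5y + s2 = 41
  2x + 3y + s3 = 35
  x, y, s1, s2, s3 ≥ 0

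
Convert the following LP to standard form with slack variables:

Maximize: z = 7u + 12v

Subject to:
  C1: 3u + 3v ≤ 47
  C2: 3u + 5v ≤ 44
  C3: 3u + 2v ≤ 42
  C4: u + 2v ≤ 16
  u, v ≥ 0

max z = 7u + 12v

s.t.
  3u + 3v + s1 = 47
  3u + 5v + s2 = 44
  3u + 2v + s3 = 42
  u + 2v + s4 = 16
  u, v, s1, s2, s3, s4 ≥ 0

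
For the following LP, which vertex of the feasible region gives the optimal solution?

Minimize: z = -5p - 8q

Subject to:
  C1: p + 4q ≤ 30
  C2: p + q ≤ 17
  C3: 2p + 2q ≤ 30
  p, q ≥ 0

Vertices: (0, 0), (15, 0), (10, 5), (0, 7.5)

Evaluate the objective at each vertex of the feasible region:
  z(0, 0) = 0
  z(15, 0) = -75
  z(10, 5) = -90  ←
  z(0, 7.5) = -60
The minimum is at p = 10, q = 5.

(10, 5)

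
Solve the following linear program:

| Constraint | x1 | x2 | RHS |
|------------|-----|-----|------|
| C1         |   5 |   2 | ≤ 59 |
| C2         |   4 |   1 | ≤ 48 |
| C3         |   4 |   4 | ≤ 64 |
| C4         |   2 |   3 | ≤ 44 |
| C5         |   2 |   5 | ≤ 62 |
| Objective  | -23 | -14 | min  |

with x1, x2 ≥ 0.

Evaluate the objective at each vertex of the feasible region:
  z(0, 0) = 0
  z(11.8, 0) = -271.4
  z(9, 7) = -305  ←
  z(6, 10) = -278
  z(0, 12.4) = -173.6
The minimum is at x1 = 9, x2 = 7.

x1 = 9, x2 = 7, z = -305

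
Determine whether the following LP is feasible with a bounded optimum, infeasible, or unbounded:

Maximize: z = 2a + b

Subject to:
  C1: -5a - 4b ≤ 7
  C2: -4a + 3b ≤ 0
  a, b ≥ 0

Unbounded (objective can increase without bound)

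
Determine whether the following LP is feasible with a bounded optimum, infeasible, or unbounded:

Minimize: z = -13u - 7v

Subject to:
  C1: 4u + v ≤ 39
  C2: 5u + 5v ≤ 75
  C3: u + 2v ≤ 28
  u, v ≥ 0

Feasible with a bounded optimal solution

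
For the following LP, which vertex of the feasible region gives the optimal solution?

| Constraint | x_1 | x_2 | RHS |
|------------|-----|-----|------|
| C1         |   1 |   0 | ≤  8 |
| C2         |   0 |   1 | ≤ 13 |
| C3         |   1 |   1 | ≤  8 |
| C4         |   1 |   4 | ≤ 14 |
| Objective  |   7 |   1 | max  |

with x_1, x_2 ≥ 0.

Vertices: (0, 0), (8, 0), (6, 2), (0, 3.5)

Evaluate the objective at each vertex of the feasible region:
  z(0, 0) = 0
  z(8, 0) = 56  ←
  z(6, 2) = 44
  z(0, 3.5) = 3.5
The maximum is at x_1 = 8, x_2 = 0.

(8, 0)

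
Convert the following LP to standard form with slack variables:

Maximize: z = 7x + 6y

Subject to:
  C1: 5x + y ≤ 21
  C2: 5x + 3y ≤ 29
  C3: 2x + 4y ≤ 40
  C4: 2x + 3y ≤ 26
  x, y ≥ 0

max z = 7x + 6y

s.t.
  5x + y + s1 = 21
  5x + 3y + s2 = 29
  2x + 4y + s3 = 40
  2x + 3y + s4 = 26
  x, y, s1, s2, s3, s4 ≥ 0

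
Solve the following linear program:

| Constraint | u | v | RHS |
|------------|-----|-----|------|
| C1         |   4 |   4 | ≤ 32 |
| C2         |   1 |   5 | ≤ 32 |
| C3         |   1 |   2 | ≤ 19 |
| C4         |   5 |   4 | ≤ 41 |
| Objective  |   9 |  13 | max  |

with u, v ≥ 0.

Evaluate the objective at each vertex of the feasible region:
  z(0, 0) = 0
  z(8, 0) = 72
  z(2, 6) = 96  ←
  z(0, 6.4) = 83.2
The maximum is at u = 2, v = 6.

u = 2, v = 6, z = 96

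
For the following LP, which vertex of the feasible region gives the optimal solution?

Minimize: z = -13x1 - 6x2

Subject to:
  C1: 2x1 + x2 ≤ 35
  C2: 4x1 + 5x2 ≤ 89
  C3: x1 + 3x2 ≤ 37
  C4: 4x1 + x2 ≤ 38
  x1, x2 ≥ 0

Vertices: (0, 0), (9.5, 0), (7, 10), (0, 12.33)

Evaluate the objective at each vertex of the feasible region:
  z(0, 0) = 0
  z(9.5, 0) = -123.5
  z(7, 10) = -151  ←
  z(0, 12.33) = -74
The minimum is at x1 = 7, x2 = 10.

(7, 10)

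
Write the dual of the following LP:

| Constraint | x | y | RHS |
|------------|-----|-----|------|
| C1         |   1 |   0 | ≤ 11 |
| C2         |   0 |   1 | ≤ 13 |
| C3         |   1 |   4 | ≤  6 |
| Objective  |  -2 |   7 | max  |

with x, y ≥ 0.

Primal max cᵀx s.t. Ax ≤ b, x ≥ 0  →  Dual min bᵀy s.t. Aᵀy ≥ c, y ≥ 0.

Minimize: z = 11y1 + 13y2 + 6y3

Subject to:
  y1 + y3 ≥ -2
  y2 + 4y3 ≥ 7
  y1, y2, y3 ≥ 0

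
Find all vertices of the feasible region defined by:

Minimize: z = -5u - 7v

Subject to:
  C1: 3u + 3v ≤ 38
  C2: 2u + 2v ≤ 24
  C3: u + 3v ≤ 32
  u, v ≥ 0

(0, 0), (12, 0), (2, 10), (0, 10.67)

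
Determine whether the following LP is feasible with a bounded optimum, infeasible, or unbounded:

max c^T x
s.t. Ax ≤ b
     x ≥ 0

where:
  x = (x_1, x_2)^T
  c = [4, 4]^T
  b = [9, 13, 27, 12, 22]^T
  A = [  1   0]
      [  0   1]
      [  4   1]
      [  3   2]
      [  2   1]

Feasible with a bounded optimal solution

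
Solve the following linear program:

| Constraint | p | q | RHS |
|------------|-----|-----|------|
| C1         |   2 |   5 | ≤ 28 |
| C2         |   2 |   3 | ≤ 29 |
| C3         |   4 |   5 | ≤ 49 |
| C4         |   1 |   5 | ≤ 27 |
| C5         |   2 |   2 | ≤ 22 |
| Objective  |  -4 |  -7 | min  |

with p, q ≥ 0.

Evaluate the objective at each vertex of the feasible region:
  z(0, 0) = 0
  z(11, 0) = -44
  z(9, 2) = -50  ←
  z(1, 5.2) = -40.4
  z(0, 5.4) = -37.8
The minimum is at p = 9, q = 2.

p = 9, q = 2, z = -50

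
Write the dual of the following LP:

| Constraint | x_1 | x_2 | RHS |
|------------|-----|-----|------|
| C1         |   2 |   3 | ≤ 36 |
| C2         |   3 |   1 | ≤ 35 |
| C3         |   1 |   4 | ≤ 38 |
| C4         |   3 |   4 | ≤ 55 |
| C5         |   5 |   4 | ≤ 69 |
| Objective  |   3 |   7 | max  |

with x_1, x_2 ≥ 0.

Primal max cᵀx s.t. Ax ≤ b, x ≥ 0  →  Dual min bᵀy s.t. Aᵀy ≥ c, y ≥ 0.

Minimize: z = 36y1 + 35y2 + 38y3 + 55y4 + 69y5

Subject to:
  2y1 + 3y2 + y3 + 3y4 + 5y5 ≥ 3
  3y1 + y2 + 4y3 + 4y4 + 4y5 ≥ 7
  y1, y2, y3, y4, y5 ≥ 0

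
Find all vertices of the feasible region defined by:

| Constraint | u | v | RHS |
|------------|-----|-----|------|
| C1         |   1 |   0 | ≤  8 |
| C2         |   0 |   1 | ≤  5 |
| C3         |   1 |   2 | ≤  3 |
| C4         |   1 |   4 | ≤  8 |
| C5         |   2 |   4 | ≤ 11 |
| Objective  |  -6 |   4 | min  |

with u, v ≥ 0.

(0, 0), (3, 0), (0, 1.5)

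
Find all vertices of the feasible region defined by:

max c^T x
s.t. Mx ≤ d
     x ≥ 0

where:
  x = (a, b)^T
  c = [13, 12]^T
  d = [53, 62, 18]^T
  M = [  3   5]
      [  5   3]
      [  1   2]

(0, 0), (12.4, 0), (10, 4), (0, 9)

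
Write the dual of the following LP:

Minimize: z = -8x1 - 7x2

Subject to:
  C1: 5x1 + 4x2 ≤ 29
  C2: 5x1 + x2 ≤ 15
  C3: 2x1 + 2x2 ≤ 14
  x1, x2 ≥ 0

Primal min cᵀx s.t. Ax ≤ b, x ≥ 0  →  Dual max −bᵀy s.t. Aᵀy ≥ −c, y ≥ 0.

Maximize: z = -29y1 - 15y2 - 14y3

Subject to:
  5y1 + 5y2 + 2y3 ≥ 8
  4y1 + y2 + 2y3 ≥ 7
  y1, y2, y3 ≥ 0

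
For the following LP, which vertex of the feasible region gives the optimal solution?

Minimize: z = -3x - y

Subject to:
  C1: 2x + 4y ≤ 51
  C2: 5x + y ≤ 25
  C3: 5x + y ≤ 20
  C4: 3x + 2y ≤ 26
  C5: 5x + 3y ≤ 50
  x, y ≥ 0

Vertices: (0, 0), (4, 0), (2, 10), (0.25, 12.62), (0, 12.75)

Evaluate the objective at each vertex of the feasible region:
  z(0, 0) = 0
  z(4, 0) = -12
  z(2, 10) = -16  ←
  z(0.25, 12.62) = -13.38
  z(0, 12.75) = -12.75
The minimum is at x = 2, y = 10.

(2, 10)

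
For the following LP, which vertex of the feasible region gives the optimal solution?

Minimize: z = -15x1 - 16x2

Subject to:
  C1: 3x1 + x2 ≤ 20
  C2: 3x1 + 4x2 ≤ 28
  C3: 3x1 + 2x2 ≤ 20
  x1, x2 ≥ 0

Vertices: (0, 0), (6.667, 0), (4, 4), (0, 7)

Evaluate the objective at each vertex of the feasible region:
  z(0, 0) = 0
  z(6.667, 0) = -100
  z(4, 4) = -124  ←
  z(0, 7) = -112
The minimum is at x1 = 4, x2 = 4.

(4, 4)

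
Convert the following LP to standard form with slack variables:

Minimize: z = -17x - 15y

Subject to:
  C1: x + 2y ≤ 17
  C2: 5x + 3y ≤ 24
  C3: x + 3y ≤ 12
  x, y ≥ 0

min z = -17x - 15y

s.t.
  x + 2y + s1 = 17
  5x + 3y + s2 = 24
  x + 3y + s3 = 12
  x, y, s1, s2, s3 ≥ 0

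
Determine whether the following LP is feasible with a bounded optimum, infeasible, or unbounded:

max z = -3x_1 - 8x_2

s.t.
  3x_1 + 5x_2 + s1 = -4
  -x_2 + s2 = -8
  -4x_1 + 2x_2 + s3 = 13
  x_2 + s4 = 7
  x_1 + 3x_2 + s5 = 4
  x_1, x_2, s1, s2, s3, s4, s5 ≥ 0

Infeasible (no feasible solution exists)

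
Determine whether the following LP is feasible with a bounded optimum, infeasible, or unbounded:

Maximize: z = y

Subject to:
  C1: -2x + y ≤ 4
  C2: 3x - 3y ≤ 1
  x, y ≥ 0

Unbounded (objective can increase without bound)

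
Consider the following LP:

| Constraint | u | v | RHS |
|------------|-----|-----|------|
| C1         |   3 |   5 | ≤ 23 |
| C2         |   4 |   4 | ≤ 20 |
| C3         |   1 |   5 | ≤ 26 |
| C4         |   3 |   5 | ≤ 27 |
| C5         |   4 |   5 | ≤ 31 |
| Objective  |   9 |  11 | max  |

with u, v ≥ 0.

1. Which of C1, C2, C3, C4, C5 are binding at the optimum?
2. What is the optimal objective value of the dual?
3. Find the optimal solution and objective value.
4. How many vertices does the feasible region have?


1. C1, C2
2. 53
3. u = 1, v = 4, z = 53
4. 4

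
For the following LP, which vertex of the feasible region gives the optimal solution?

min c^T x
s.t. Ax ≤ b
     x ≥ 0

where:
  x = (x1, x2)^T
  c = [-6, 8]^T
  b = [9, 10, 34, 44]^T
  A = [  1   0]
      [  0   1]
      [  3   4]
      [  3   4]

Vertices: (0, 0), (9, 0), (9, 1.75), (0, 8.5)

Evaluate the objective at each vertex of the feasible region:
  z(0, 0) = 0
  z(9, 0) = -54  ←
  z(9, 1.75) = -40
  z(0, 8.5) = 68
The minimum is at x1 = 9, x2 = 0.

(9, 0)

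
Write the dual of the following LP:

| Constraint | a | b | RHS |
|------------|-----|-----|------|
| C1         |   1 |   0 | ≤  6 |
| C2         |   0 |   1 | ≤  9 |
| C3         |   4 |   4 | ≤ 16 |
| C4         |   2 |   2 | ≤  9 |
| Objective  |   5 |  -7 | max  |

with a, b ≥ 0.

Primal max cᵀx s.t. Ax ≤ b, x ≥ 0  →  Dual min bᵀy s.t. Aᵀy ≥ c, y ≥ 0.

Minimize: z = 6y1 + 9y2 + 16y3 + 9y4

Subject to:
  y1 + 4y3 + 2y4 ≥ 5
  y2 + 4y3 + 2y4 ≥ -7
  y1, y2, y3, y4 ≥ 0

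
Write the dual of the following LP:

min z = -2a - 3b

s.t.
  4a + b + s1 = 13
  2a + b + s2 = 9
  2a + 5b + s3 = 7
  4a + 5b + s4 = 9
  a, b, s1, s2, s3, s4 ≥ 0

Primal min cᵀx s.t. Ax ≤ b, x ≥ 0  →  Dual max −bᵀy s.t. Aᵀy ≥ −c, y ≥ 0.

Maximize: z = -13y1 - 9y2 - 7y3 - 9y4

Subject to:
  4y1 + 2y2 + 2y3 + 4y4 ≥ 2
  y1 + y2 + 5y3 + 5y4 ≥ 3
  y1, y2, y3, y4 ≥ 0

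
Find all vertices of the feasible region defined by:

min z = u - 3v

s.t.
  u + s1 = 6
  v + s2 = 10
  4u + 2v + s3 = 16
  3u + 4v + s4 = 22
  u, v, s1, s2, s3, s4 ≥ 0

(0, 0), (4, 0), (2, 4), (0, 5.5)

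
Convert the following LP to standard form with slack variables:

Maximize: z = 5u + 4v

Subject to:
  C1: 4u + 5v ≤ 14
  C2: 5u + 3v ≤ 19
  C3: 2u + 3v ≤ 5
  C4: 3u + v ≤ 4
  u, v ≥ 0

max z = 5u + 4v

s.t.
  4u + 5v + s1 = 14
  5u + 3v + s2 = 19
  2u + 3v + s3 = 5
  3u + v + s4 = 4
  u, v, s1, s2, s3, s4 ≥ 0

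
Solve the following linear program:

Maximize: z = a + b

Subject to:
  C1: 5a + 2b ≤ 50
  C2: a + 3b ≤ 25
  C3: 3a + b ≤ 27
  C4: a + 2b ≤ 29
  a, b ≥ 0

Evaluate the objective at each vertex of the feasible region:
  z(0, 0) = 0
  z(9, 0) = 9
  z(7, 6) = 13  ←
  z(0, 8.333) = 8.333
The maximum is at a = 7, b = 6.

a = 7, b = 6, z = 13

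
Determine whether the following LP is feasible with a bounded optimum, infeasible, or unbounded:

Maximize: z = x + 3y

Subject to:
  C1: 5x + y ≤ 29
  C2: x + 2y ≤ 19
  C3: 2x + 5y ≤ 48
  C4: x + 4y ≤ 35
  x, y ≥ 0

Feasible with a bounded optimal solution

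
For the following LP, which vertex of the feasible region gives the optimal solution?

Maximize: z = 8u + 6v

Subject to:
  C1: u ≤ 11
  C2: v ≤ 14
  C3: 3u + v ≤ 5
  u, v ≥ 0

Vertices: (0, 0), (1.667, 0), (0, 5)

Evaluate the objective at each vertex of the feasible region:
  z(0, 0) = 0
  z(1.667, 0) = 13.33
  z(0, 5) = 30  ←
The maximum is at u = 0, v = 5.

(0, 5)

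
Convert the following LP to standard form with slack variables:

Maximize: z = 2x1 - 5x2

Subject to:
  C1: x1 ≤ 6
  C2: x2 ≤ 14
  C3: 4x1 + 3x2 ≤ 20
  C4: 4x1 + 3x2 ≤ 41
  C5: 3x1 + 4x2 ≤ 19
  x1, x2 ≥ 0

max z = 2x1 - 5x2

s.t.
  x1 + s1 = 6
  x2 + s2 = 14
  4x1 + 3x2 + s3 = 20
  4x1 + 3x2 + s4 = 41
  3x1 + 4x2 + s5 = 19
  x1, x2, s1, s2, s3, s4, s5 ≥ 0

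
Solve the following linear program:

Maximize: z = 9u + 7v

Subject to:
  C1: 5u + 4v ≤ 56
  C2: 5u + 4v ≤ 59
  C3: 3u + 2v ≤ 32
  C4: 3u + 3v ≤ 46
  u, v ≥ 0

Evaluate the objective at each vertex of the feasible region:
  z(0, 0) = 0
  z(10.67, 0) = 96
  z(8, 4) = 100  ←
  z(0, 14) = 98
The maximum is at u = 8, v = 4.

u = 8, v = 4, z = 100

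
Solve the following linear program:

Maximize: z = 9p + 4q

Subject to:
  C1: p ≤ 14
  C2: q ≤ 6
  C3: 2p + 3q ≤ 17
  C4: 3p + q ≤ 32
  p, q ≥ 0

Evaluate the objective at each vertex of the feasible region:
  z(0, 0) = 0
  z(8.5, 0) = 76.5  ←
  z(0, 5.667) = 22.67
The maximum is at p = 8.5, q = 0.

p = 8.5, q = 0, z = 76.5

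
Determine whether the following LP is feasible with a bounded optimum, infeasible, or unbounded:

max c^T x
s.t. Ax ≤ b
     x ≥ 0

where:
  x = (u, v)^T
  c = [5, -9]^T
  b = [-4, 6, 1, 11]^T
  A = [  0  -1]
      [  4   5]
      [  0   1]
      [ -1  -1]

Infeasible (no feasible solution exists)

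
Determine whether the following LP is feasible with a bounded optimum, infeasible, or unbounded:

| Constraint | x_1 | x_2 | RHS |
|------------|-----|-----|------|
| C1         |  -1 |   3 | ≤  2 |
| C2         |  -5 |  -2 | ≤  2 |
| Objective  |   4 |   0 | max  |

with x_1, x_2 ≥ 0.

Unbounded (objective can increase without bound)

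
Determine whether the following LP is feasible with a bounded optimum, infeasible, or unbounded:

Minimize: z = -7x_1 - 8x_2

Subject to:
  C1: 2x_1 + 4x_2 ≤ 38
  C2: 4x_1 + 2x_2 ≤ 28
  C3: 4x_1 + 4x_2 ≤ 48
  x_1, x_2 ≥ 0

Feasible with a bounded optimal solution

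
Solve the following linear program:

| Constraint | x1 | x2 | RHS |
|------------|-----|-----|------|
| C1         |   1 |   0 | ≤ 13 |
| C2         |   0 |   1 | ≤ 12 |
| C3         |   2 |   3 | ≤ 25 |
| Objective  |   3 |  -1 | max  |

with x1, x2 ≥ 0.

Evaluate the objective at each vertex of the feasible region:
  z(0, 0) = 0
  z(12.5, 0) = 37.5  ←
  z(0, 8.333) = -8.333
The maximum is at x1 = 12.5, x2 = 0.

x1 = 12.5, x2 = 0, z = 37.5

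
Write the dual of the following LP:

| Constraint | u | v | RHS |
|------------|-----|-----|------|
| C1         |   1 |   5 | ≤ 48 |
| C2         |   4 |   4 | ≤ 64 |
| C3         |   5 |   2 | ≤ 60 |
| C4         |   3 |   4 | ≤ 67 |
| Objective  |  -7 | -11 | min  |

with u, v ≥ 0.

Primal min cᵀx s.t. Ax ≤ b, x ≥ 0  →  Dual max −bᵀy s.t. Aᵀy ≥ −c, y ≥ 0.

Maximize: z = -48y1 - 64y2 - 60y3 - 67y4

Subject to:
  y1 + 4y2 + 5y3 + 3y4 ≥ 7
  5y1 + 4y2 + 2y3 + 4y4 ≥ 11
  y1, y2, y3, y4 ≥ 0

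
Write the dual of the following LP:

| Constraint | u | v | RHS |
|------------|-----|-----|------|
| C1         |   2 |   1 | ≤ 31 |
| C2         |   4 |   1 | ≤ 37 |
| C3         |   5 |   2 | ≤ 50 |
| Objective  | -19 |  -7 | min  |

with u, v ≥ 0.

Primal min cᵀx s.t. Ax ≤ b, x ≥ 0  →  Dual max −bᵀy s.t. Aᵀy ≥ −c, y ≥ 0.

Maximize: z = -31y1 - 37y2 - 50y3

Subject to:
  2y1 + 4y2 + 5y3 ≥ 19
  y1 + y2 + 2y3 ≥ 7
  y1, y2, y3 ≥ 0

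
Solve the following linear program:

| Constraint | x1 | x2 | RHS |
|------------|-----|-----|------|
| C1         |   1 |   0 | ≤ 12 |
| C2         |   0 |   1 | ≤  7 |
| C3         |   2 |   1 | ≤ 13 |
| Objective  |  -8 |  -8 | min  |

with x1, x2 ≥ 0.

Evaluate the objective at each vertex of the feasible region:
  z(0, 0) = 0
  z(6.5, 0) = -52
  z(3, 7) = -80  ←
  z(0, 7) = -56
The minimum is at x1 = 3, x2 = 7.

x1 = 3, x2 = 7, z = -80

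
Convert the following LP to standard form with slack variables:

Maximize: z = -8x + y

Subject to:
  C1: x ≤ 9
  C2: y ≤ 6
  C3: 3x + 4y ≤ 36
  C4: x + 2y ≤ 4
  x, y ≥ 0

max z = -8x + y

s.t.
  x + s1 = 9
  y + s2 = 6
  3x + 4y + s3 = 36
  x + 2y + s4 = 4
  x, y, s1, s2, s3, s4 ≥ 0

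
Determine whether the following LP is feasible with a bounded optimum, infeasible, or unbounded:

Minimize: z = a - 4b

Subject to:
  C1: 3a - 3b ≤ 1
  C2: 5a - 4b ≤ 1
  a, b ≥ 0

Unbounded (objective can decrease without bound)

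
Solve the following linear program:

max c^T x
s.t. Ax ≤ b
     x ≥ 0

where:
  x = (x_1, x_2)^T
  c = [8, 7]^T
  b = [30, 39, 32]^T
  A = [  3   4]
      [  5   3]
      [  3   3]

Evaluate the objective at each vertex of the feasible region:
  z(0, 0) = 0
  z(7.8, 0) = 62.4
  z(6, 3) = 69  ←
  z(0, 7.5) = 52.5
The maximum is at x_1 = 6, x_2 = 3.

x_1 = 6, x_2 = 3, z = 69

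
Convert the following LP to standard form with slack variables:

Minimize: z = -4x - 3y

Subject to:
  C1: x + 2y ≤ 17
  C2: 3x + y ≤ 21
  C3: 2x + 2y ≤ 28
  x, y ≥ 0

min z = -4x - 3y

s.t.
  x + 2y + s1 = 17
  3x + y + s2 = 21
  2x + 2y + s3 = 28
  x, y, s1, s2, s3 ≥ 0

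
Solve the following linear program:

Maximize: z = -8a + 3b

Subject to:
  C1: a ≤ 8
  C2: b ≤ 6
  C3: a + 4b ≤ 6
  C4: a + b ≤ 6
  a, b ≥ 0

Evaluate the objective at each vertex of the feasible region:
  z(0, 0) = 0
  z(6, 0) = -48
  z(0, 1.5) = 4.5  ←
The maximum is at a = 0, b = 1.5.

a = 0, b = 1.5, z = 4.5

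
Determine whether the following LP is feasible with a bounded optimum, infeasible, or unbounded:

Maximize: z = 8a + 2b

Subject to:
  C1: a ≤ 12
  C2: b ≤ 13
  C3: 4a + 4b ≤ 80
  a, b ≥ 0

Feasible with a bounded optimal solution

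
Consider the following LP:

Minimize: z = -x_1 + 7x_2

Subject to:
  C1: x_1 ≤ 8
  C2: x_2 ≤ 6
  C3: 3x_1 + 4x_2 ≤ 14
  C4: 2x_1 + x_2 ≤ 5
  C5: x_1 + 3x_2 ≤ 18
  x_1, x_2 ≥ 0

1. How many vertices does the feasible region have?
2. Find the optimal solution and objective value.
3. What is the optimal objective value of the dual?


1. 4
2. x_1 = 2.5, x_2 = 0, z = -2.5
3. -2.5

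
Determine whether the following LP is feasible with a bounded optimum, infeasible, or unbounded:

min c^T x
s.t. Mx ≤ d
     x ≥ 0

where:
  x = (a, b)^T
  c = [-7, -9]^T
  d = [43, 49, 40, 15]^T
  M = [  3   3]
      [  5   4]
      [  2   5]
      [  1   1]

Feasible with a bounded optimal solution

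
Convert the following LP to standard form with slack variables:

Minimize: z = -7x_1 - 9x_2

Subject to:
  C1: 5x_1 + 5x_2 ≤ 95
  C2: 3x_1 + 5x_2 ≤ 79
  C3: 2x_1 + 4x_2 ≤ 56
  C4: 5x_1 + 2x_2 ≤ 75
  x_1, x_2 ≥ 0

min z = -7x_1 - 9x_2

s.t.
  5x_1 + 5x_2 + s1 = 95
  3x_1 + 5x_2 + s2 = 79
  2x_1 + 4x_2 + s3 = 56
  5x_1 + 2x_2 + s4 = 75
  x_1, x_2, s1, s2, s3, s4 ≥ 0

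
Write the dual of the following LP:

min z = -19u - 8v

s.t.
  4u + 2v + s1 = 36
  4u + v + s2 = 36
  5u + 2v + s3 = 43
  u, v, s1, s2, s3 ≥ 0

Primal min cᵀx s.t. Ax ≤ b, x ≥ 0  →  Dual max −bᵀy s.t. Aᵀy ≥ −c, y ≥ 0.

Maximize: z = -36y1 - 36y2 - 43y3

Subject to:
  4y1 + 4y2 + 5y3 ≥ 19
  2y1 + y2 + 2y3 ≥ 8
  y1, y2, y3 ≥ 0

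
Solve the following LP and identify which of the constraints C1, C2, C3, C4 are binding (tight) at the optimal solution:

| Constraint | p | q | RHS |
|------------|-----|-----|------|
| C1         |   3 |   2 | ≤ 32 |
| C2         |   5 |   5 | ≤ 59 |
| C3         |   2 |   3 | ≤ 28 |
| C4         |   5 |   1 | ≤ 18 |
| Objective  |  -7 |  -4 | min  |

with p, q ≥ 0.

At p = 2, q = 8, compute slack b - a·x for each constraint:
  C1: 32 − 22 = 10  (slack)
  C2: 59 − 50 = 9  (slack)
  C3: 28 − 28 = 0  (binding)
  C4: 18 − 18 = 0  (binding)

Optimal: p = 2, q = 8
Binding: C3, C4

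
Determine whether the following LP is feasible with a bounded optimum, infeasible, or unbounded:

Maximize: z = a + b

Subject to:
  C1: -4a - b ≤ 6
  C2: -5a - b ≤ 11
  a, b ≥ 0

Unbounded (objective can increase without bound)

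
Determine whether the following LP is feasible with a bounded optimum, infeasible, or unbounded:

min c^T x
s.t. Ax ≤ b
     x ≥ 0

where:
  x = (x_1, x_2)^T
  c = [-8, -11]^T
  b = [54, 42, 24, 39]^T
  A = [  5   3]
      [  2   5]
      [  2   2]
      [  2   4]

Feasible with a bounded optimal solution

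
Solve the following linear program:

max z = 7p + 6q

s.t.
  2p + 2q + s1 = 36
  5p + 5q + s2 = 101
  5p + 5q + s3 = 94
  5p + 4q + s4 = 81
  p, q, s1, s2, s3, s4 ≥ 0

Evaluate the objective at each vertex of the feasible region:
  z(0, 0) = 0
  z(16.2, 0) = 113.4
  z(9, 9) = 117  ←
  z(0, 18) = 108
The maximum is at p = 9, q = 9.

p = 9, q = 9, z = 117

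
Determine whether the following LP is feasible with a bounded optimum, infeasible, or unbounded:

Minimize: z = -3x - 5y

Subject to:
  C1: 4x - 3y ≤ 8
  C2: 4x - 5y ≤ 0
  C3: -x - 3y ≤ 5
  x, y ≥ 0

Unbounded (objective can decrease without bound)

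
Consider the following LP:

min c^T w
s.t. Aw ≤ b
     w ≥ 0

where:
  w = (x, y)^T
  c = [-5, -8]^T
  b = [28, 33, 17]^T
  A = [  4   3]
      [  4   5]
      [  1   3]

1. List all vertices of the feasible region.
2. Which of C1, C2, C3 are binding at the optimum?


1. (0, 0), (7, 0), (5.125, 2.5), (2, 5), (0, 5.667)
2. C2, C3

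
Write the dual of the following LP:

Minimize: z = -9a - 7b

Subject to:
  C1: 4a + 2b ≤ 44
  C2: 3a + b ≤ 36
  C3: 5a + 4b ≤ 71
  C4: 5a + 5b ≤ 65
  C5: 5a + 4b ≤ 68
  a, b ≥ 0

Primal min cᵀx s.t. Ax ≤ b, x ≥ 0  →  Dual max −bᵀy s.t. Aᵀy ≥ −c, y ≥ 0.

Maximize: z = -44y1 - 36y2 - 71y3 - 65y4 - 68y5

Subject to:
  4y1 + 3y2 + 5y3 + 5y4 + 5y5 ≥ 9
  2y1 + y2 + 4y3 + 5y4 + 4y5 ≥ 7
  y1, y2, y3, y4, y5 ≥ 0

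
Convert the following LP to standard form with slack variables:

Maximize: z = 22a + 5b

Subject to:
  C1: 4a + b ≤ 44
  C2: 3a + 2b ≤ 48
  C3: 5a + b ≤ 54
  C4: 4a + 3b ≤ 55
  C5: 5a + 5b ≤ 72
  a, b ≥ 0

max z = 22a + 5b

s.t.
  4a + b + s1 = 44
  3a + 2b + s2 = 48
  5a + b + s3 = 54
  4a + 3b + s4 = 55
  5a + 5b + s5 = 72
  a, b, s1, s2, s3, s4, s5 ≥ 0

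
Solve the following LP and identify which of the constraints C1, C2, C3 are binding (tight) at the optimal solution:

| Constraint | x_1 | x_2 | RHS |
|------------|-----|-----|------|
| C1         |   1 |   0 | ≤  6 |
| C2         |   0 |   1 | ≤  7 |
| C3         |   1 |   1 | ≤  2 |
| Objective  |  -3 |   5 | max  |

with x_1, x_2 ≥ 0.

At x_1 = 0, x_2 = 2, compute slack b - a·x for each constraint:
  C1: 6 − 0 = 6  (slack)
  C2: 7 − 2 = 5  (slack)
  C3: 2 − 2 = 0  (binding)

Optimal: x_1 = 0, x_2 = 2
Binding: C3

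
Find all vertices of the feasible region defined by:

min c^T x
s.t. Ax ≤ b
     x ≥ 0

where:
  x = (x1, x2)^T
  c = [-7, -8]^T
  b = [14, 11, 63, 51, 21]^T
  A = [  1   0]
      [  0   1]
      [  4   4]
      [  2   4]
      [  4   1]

(0, 0), (5.25, 0), (2.5, 11), (0, 11)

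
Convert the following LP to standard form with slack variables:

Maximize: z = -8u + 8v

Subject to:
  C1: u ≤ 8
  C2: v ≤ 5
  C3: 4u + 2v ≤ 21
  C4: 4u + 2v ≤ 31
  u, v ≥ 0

max z = -8u + 8v

s.t.
  u + s1 = 8
  v + s2 = 5
  4u + 2v + s3 = 21
  4u + 2v + s4 = 31
  u, v, s1, s2, s3, s4 ≥ 0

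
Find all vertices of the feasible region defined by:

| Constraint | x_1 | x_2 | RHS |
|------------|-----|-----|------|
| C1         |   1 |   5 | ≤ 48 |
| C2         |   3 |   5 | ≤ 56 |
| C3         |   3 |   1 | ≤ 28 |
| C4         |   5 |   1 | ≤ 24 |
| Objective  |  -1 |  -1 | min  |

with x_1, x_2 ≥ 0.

(0, 0), (4.8, 0), (3, 9), (0, 9.6)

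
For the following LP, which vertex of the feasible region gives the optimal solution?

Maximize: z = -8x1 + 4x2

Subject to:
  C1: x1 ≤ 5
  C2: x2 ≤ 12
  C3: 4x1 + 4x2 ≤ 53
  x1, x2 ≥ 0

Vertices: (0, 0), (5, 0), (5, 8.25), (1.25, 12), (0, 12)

Evaluate the objective at each vertex of the feasible region:
  z(0, 0) = 0
  z(5, 0) = -40
  z(5, 8.25) = -7
  z(1.25, 12) = 38
  z(0, 12) = 48  ←
The maximum is at x1 = 0, x2 = 12.

(0, 12)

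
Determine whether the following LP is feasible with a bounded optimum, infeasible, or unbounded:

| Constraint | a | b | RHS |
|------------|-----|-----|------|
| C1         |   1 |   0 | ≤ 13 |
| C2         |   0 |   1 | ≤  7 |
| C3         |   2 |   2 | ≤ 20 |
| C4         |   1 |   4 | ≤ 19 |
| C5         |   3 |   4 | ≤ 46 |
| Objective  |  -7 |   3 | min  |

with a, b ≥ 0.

Feasible with a bounded optimal solution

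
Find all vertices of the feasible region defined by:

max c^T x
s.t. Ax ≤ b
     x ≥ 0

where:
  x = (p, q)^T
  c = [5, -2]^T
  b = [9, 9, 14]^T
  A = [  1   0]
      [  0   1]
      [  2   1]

(0, 0), (7, 0), (2.5, 9), (0, 9)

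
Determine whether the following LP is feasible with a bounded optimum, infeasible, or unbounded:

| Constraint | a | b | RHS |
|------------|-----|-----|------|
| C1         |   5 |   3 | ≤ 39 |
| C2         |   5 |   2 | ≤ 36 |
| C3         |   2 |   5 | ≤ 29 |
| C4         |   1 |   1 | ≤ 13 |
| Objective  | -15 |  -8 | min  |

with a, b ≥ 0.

Feasible with a bounded optimal solution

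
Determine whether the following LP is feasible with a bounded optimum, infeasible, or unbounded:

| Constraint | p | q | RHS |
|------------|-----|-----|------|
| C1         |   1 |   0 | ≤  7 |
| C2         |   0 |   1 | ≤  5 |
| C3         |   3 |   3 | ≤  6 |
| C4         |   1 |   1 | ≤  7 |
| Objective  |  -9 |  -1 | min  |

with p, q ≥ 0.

Feasible with a bounded optimal solution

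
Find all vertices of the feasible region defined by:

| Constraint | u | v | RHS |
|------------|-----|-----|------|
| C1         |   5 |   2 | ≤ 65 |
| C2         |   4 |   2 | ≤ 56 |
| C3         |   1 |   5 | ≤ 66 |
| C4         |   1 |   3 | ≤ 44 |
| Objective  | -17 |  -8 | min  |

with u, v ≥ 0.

(0, 0), (13, 0), (9, 10), (8.222, 11.56), (0, 13.2)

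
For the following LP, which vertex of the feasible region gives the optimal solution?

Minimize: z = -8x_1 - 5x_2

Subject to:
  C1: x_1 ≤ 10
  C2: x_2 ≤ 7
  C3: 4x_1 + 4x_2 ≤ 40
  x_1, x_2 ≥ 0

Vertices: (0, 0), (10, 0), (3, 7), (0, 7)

Evaluate the objective at each vertex of the feasible region:
  z(0, 0) = 0
  z(10, 0) = -80  ←
  z(3, 7) = -59
  z(0, 7) = -35
The minimum is at x_1 = 10, x_2 = 0.

(10, 0)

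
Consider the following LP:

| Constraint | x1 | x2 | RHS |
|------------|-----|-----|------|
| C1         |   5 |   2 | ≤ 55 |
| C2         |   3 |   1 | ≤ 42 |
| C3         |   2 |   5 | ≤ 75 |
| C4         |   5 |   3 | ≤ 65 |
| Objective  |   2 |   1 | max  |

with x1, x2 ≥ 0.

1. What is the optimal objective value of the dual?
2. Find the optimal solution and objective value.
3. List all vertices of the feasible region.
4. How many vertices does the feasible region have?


1. 24
2. x1 = 7, x2 = 10, z = 24
3. (0, 0), (11, 0), (7, 10), (5.263, 12.89), (0, 15)
4. 5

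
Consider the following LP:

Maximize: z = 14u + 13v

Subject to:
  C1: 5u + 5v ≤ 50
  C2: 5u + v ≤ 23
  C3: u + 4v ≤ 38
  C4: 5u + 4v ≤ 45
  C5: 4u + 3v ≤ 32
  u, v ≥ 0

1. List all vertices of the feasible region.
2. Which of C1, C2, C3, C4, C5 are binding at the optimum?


1. (0, 0), (4.6, 0), (3.364, 6.182), (2, 8), (0.6667, 9.333), (0, 9.5)
2. C1, C5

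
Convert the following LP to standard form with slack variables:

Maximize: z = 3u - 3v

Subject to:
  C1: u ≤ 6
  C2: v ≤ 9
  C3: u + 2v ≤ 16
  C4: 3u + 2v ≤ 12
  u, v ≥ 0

max z = 3u - 3v

s.t.
  u + s1 = 6
  v + s2 = 9
  u + 2v + s3 = 16
  3u + 2v + s4 = 12
  u, v, s1, s2, s3, s4 ≥ 0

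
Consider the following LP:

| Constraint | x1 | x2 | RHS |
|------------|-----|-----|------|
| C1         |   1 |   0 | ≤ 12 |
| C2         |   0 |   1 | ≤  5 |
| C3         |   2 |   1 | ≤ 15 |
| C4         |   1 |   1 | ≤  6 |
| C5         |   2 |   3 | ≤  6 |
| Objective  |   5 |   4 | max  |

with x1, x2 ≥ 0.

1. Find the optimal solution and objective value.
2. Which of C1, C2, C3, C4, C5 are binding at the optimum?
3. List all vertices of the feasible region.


1. x1 = 3, x2 = 0, z = 15
2. C5
3. (0, 0), (3, 0), (0, 2)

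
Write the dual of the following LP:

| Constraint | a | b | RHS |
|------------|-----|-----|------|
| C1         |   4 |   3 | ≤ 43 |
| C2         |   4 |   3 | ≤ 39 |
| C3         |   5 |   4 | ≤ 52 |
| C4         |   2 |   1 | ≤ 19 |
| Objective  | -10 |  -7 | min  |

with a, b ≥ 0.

Primal min cᵀx s.t. Ax ≤ b, x ≥ 0  →  Dual max −bᵀy s.t. Aᵀy ≥ −c, y ≥ 0.

Maximize: z = -43y1 - 39y2 - 52y3 - 19y4

Subject to:
  4y1 + 4y2 + 5y3 + 2y4 ≥ 10
  3y1 + 3y2 + 4y3 + y4 ≥ 7
  y1, y2, y3, y4 ≥ 0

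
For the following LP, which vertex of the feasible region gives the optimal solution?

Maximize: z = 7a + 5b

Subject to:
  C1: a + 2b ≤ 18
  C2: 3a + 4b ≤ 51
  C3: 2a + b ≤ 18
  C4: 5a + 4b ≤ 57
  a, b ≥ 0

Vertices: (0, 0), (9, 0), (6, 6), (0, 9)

Evaluate the objective at each vertex of the feasible region:
  z(0, 0) = 0
  z(9, 0) = 63
  z(6, 6) = 72  ←
  z(0, 9) = 45
The maximum is at a = 6, b = 6.

(6, 6)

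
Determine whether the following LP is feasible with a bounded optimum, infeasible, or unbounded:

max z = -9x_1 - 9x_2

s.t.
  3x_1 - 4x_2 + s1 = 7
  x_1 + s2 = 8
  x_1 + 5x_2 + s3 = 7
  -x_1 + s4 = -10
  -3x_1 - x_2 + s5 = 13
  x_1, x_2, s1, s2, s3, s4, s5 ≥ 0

Infeasible (no feasible solution exists)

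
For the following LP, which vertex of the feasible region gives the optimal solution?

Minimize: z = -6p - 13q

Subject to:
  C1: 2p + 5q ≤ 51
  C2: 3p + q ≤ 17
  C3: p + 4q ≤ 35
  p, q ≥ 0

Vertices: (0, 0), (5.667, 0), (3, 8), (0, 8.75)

Evaluate the objective at each vertex of the feasible region:
  z(0, 0) = 0
  z(5.667, 0) = -34
  z(3, 8) = -122  ←
  z(0, 8.75) = -113.8
The minimum is at p = 3, q = 8.

(3, 8)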